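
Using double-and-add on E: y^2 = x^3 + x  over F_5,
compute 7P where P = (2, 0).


k = 7 = 111_2 (binary, LSB first: 111)
Double-and-add from P = (2, 0):
  bit 0 = 1: acc = O + (2, 0) = (2, 0)
  bit 1 = 1: acc = (2, 0) + O = (2, 0)
  bit 2 = 1: acc = (2, 0) + O = (2, 0)

7P = (2, 0)


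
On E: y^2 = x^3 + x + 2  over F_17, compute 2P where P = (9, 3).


Doubling: s = (3 x1^2 + a) / (2 y1)
s = (3*9^2 + 1) / (2*3) mod 17 = 1
x3 = s^2 - 2 x1 mod 17 = 1^2 - 2*9 = 0
y3 = s (x1 - x3) - y1 mod 17 = 1 * (9 - 0) - 3 = 6

2P = (0, 6)


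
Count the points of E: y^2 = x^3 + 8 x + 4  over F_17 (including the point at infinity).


For each x in F_17, count y with y^2 = x^3 + 8 x + 4 mod 17:
  x = 0: RHS = 4, y in [2, 15]  -> 2 point(s)
  x = 1: RHS = 13, y in [8, 9]  -> 2 point(s)
  x = 3: RHS = 4, y in [2, 15]  -> 2 point(s)
  x = 4: RHS = 15, y in [7, 10]  -> 2 point(s)
  x = 5: RHS = 16, y in [4, 13]  -> 2 point(s)
  x = 6: RHS = 13, y in [8, 9]  -> 2 point(s)
  x = 8: RHS = 2, y in [6, 11]  -> 2 point(s)
  x = 10: RHS = 13, y in [8, 9]  -> 2 point(s)
  x = 12: RHS = 9, y in [3, 14]  -> 2 point(s)
  x = 14: RHS = 4, y in [2, 15]  -> 2 point(s)
Affine points: 20. Add the point at infinity: total = 21.

#E(F_17) = 21


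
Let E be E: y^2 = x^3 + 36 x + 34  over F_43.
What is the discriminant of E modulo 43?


4 a^3 + 27 b^2 = 4*36^3 + 27*34^2 = 186624 + 31212 = 217836
Delta = -16 * (217836) = -3485376
Delta mod 43 = 32

Delta = 32 (mod 43)


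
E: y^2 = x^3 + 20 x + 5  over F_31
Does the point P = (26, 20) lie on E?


Check whether y^2 = x^3 + 20 x + 5 (mod 31) for (x, y) = (26, 20).
LHS: y^2 = 20^2 mod 31 = 28
RHS: x^3 + 20 x + 5 = 26^3 + 20*26 + 5 mod 31 = 28
LHS = RHS

Yes, on the curve


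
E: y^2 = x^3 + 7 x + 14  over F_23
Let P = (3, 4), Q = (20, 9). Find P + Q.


P != Q, so use the chord formula.
s = (y2 - y1) / (x2 - x1) = (5) / (17) mod 23 = 3
x3 = s^2 - x1 - x2 mod 23 = 3^2 - 3 - 20 = 9
y3 = s (x1 - x3) - y1 mod 23 = 3 * (3 - 9) - 4 = 1

P + Q = (9, 1)


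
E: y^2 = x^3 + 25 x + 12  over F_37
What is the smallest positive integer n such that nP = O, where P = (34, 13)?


Compute successive multiples of P until we hit O:
  1P = (34, 13)
  2P = (10, 35)
  3P = (9, 35)
  4P = (21, 17)
  5P = (18, 2)
  6P = (31, 33)
  7P = (0, 7)
  8P = (7, 7)
  ... (continuing to 49P)
  49P = O

ord(P) = 49


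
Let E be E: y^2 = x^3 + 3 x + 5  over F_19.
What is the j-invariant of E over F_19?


Delta = -16(4 a^3 + 27 b^2) mod 19 = 12
-1728 * (4 a)^3 = -1728 * (4*3)^3 mod 19 = 18
j = 18 * 12^(-1) mod 19 = 11

j = 11 (mod 19)


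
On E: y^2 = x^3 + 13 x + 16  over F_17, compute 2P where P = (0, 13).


Doubling: s = (3 x1^2 + a) / (2 y1)
s = (3*0^2 + 13) / (2*13) mod 17 = 9
x3 = s^2 - 2 x1 mod 17 = 9^2 - 2*0 = 13
y3 = s (x1 - x3) - y1 mod 17 = 9 * (0 - 13) - 13 = 6

2P = (13, 6)


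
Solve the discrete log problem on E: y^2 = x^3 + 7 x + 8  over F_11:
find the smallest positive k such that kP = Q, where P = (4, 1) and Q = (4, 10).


Enumerate multiples of P until we hit Q = (4, 10):
  1P = (4, 1)
  2P = (3, 10)
  3P = (8, 2)
  4P = (8, 9)
  5P = (3, 1)
  6P = (4, 10)
Match found at i = 6.

k = 6


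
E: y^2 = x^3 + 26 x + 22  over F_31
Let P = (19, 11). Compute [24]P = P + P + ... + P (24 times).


k = 24 = 11000_2 (binary, LSB first: 00011)
Double-and-add from P = (19, 11):
  bit 0 = 0: acc unchanged = O
  bit 1 = 0: acc unchanged = O
  bit 2 = 0: acc unchanged = O
  bit 3 = 1: acc = O + (1, 7) = (1, 7)
  bit 4 = 1: acc = (1, 7) + (17, 13) = (2, 12)

24P = (2, 12)


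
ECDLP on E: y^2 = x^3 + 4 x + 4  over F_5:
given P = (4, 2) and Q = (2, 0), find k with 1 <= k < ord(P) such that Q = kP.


Enumerate multiples of P until we hit Q = (2, 0):
  1P = (4, 2)
  2P = (1, 2)
  3P = (0, 3)
  4P = (2, 0)
Match found at i = 4.

k = 4


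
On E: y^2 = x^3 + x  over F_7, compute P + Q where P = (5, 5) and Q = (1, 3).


P != Q, so use the chord formula.
s = (y2 - y1) / (x2 - x1) = (5) / (3) mod 7 = 4
x3 = s^2 - x1 - x2 mod 7 = 4^2 - 5 - 1 = 3
y3 = s (x1 - x3) - y1 mod 7 = 4 * (5 - 3) - 5 = 3

P + Q = (3, 3)


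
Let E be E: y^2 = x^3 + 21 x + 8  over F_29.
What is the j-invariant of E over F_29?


Delta = -16(4 a^3 + 27 b^2) mod 29 = 16
-1728 * (4 a)^3 = -1728 * (4*21)^3 mod 29 = 24
j = 24 * 16^(-1) mod 29 = 16

j = 16 (mod 29)


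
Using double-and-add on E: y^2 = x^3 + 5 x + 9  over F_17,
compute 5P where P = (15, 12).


k = 5 = 101_2 (binary, LSB first: 101)
Double-and-add from P = (15, 12):
  bit 0 = 1: acc = O + (15, 12) = (15, 12)
  bit 1 = 0: acc unchanged = (15, 12)
  bit 2 = 1: acc = (15, 12) + (7, 8) = (8, 0)

5P = (8, 0)


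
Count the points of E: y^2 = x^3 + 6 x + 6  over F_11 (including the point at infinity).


For each x in F_11, count y with y^2 = x^3 + 6 x + 6 mod 11:
  x = 2: RHS = 4, y in [2, 9]  -> 2 point(s)
  x = 6: RHS = 5, y in [4, 7]  -> 2 point(s)
  x = 8: RHS = 5, y in [4, 7]  -> 2 point(s)
Affine points: 6. Add the point at infinity: total = 7.

#E(F_11) = 7


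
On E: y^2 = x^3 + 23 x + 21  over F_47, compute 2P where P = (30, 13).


Doubling: s = (3 x1^2 + a) / (2 y1)
s = (3*30^2 + 23) / (2*13) mod 47 = 27
x3 = s^2 - 2 x1 mod 47 = 27^2 - 2*30 = 11
y3 = s (x1 - x3) - y1 mod 47 = 27 * (30 - 11) - 13 = 30

2P = (11, 30)


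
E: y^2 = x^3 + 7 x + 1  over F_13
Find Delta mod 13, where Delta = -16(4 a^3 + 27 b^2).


4 a^3 + 27 b^2 = 4*7^3 + 27*1^2 = 1372 + 27 = 1399
Delta = -16 * (1399) = -22384
Delta mod 13 = 2

Delta = 2 (mod 13)


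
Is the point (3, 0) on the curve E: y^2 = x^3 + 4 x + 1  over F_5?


Check whether y^2 = x^3 + 4 x + 1 (mod 5) for (x, y) = (3, 0).
LHS: y^2 = 0^2 mod 5 = 0
RHS: x^3 + 4 x + 1 = 3^3 + 4*3 + 1 mod 5 = 0
LHS = RHS

Yes, on the curve


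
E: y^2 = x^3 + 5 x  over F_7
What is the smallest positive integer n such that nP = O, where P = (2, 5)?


Compute successive multiples of P until we hit O:
  1P = (2, 5)
  2P = (4, 0)
  3P = (2, 2)
  4P = O

ord(P) = 4


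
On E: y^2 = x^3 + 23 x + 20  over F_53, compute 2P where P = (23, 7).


Doubling: s = (3 x1^2 + a) / (2 y1)
s = (3*23^2 + 23) / (2*7) mod 53 = 9
x3 = s^2 - 2 x1 mod 53 = 9^2 - 2*23 = 35
y3 = s (x1 - x3) - y1 mod 53 = 9 * (23 - 35) - 7 = 44

2P = (35, 44)


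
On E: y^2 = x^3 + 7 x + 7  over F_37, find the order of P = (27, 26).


Compute successive multiples of P until we hit O:
  1P = (27, 26)
  2P = (11, 3)
  3P = (20, 28)
  4P = (15, 34)
  5P = (16, 16)
  6P = (4, 5)
  7P = (36, 6)
  8P = (10, 2)
  ... (continuing to 28P)
  28P = O

ord(P) = 28


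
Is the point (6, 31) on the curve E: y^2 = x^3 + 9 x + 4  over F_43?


Check whether y^2 = x^3 + 9 x + 4 (mod 43) for (x, y) = (6, 31).
LHS: y^2 = 31^2 mod 43 = 15
RHS: x^3 + 9 x + 4 = 6^3 + 9*6 + 4 mod 43 = 16
LHS != RHS

No, not on the curve


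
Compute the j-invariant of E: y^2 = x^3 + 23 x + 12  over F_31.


Delta = -16(4 a^3 + 27 b^2) mod 31 = 10
-1728 * (4 a)^3 = -1728 * (4*23)^3 mod 31 = 23
j = 23 * 10^(-1) mod 31 = 24

j = 24 (mod 31)


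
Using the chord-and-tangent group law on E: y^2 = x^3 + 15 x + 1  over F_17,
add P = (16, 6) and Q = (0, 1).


P != Q, so use the chord formula.
s = (y2 - y1) / (x2 - x1) = (12) / (1) mod 17 = 12
x3 = s^2 - x1 - x2 mod 17 = 12^2 - 16 - 0 = 9
y3 = s (x1 - x3) - y1 mod 17 = 12 * (16 - 9) - 6 = 10

P + Q = (9, 10)


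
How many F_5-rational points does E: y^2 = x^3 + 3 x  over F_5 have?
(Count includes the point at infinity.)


For each x in F_5, count y with y^2 = x^3 + 3 x + 0 mod 5:
  x = 0: RHS = 0, y in [0]  -> 1 point(s)
  x = 1: RHS = 4, y in [2, 3]  -> 2 point(s)
  x = 2: RHS = 4, y in [2, 3]  -> 2 point(s)
  x = 3: RHS = 1, y in [1, 4]  -> 2 point(s)
  x = 4: RHS = 1, y in [1, 4]  -> 2 point(s)
Affine points: 9. Add the point at infinity: total = 10.

#E(F_5) = 10


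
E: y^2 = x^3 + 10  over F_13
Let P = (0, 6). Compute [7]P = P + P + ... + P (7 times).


k = 7 = 111_2 (binary, LSB first: 111)
Double-and-add from P = (0, 6):
  bit 0 = 1: acc = O + (0, 6) = (0, 6)
  bit 1 = 1: acc = (0, 6) + (0, 7) = O
  bit 2 = 1: acc = O + (0, 6) = (0, 6)

7P = (0, 6)


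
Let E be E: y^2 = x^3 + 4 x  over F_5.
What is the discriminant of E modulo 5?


4 a^3 + 27 b^2 = 4*4^3 + 27*0^2 = 256 + 0 = 256
Delta = -16 * (256) = -4096
Delta mod 5 = 4

Delta = 4 (mod 5)


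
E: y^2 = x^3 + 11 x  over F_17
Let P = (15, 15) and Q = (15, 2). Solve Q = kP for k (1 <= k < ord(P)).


Enumerate multiples of P until we hit Q = (15, 2):
  1P = (15, 15)
  2P = (2, 8)
  3P = (2, 9)
  4P = (15, 2)
Match found at i = 4.

k = 4


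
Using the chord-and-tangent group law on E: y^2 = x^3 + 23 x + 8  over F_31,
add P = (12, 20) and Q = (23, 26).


P != Q, so use the chord formula.
s = (y2 - y1) / (x2 - x1) = (6) / (11) mod 31 = 9
x3 = s^2 - x1 - x2 mod 31 = 9^2 - 12 - 23 = 15
y3 = s (x1 - x3) - y1 mod 31 = 9 * (12 - 15) - 20 = 15

P + Q = (15, 15)


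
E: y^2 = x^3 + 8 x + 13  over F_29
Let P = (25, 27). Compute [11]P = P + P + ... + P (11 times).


k = 11 = 1011_2 (binary, LSB first: 1101)
Double-and-add from P = (25, 27):
  bit 0 = 1: acc = O + (25, 27) = (25, 27)
  bit 1 = 1: acc = (25, 27) + (1, 14) = (26, 22)
  bit 2 = 0: acc unchanged = (26, 22)
  bit 3 = 1: acc = (26, 22) + (10, 22) = (22, 7)

11P = (22, 7)


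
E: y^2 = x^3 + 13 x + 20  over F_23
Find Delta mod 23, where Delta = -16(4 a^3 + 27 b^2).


4 a^3 + 27 b^2 = 4*13^3 + 27*20^2 = 8788 + 10800 = 19588
Delta = -16 * (19588) = -313408
Delta mod 23 = 13

Delta = 13 (mod 23)


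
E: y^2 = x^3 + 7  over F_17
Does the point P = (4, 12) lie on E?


Check whether y^2 = x^3 + 0 x + 7 (mod 17) for (x, y) = (4, 12).
LHS: y^2 = 12^2 mod 17 = 8
RHS: x^3 + 0 x + 7 = 4^3 + 0*4 + 7 mod 17 = 3
LHS != RHS

No, not on the curve


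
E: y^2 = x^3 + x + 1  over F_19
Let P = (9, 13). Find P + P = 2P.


Doubling: s = (3 x1^2 + a) / (2 y1)
s = (3*9^2 + 1) / (2*13) mod 19 = 5
x3 = s^2 - 2 x1 mod 19 = 5^2 - 2*9 = 7
y3 = s (x1 - x3) - y1 mod 19 = 5 * (9 - 7) - 13 = 16

2P = (7, 16)


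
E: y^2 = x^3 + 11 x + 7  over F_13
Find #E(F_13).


For each x in F_13, count y with y^2 = x^3 + 11 x + 7 mod 13:
  x = 6: RHS = 3, y in [4, 9]  -> 2 point(s)
  x = 8: RHS = 9, y in [3, 10]  -> 2 point(s)
  x = 9: RHS = 3, y in [4, 9]  -> 2 point(s)
  x = 10: RHS = 12, y in [5, 8]  -> 2 point(s)
  x = 11: RHS = 3, y in [4, 9]  -> 2 point(s)
Affine points: 10. Add the point at infinity: total = 11.

#E(F_13) = 11


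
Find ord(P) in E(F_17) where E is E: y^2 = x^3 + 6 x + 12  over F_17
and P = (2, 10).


Compute successive multiples of P until we hit O:
  1P = (2, 10)
  2P = (15, 14)
  3P = (1, 6)
  4P = (13, 14)
  5P = (10, 1)
  6P = (6, 3)
  7P = (11, 10)
  8P = (4, 7)
  ... (continuing to 21P)
  21P = O

ord(P) = 21


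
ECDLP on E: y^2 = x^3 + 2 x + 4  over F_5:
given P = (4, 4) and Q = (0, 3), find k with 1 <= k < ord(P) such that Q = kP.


Enumerate multiples of P until we hit Q = (0, 3):
  1P = (4, 4)
  2P = (2, 1)
  3P = (0, 2)
  4P = (0, 3)
Match found at i = 4.

k = 4


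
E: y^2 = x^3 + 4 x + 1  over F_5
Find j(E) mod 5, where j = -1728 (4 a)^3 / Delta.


Delta = -16(4 a^3 + 27 b^2) mod 5 = 2
-1728 * (4 a)^3 = -1728 * (4*4)^3 mod 5 = 2
j = 2 * 2^(-1) mod 5 = 1

j = 1 (mod 5)


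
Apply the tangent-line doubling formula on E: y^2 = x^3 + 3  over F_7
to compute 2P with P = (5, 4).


Doubling: s = (3 x1^2 + a) / (2 y1)
s = (3*5^2 + 0) / (2*4) mod 7 = 5
x3 = s^2 - 2 x1 mod 7 = 5^2 - 2*5 = 1
y3 = s (x1 - x3) - y1 mod 7 = 5 * (5 - 1) - 4 = 2

2P = (1, 2)


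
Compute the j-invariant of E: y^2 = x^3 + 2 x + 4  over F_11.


Delta = -16(4 a^3 + 27 b^2) mod 11 = 1
-1728 * (4 a)^3 = -1728 * (4*2)^3 mod 11 = 5
j = 5 * 1^(-1) mod 11 = 5

j = 5 (mod 11)


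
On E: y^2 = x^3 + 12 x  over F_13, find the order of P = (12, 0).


Compute successive multiples of P until we hit O:
  1P = (12, 0)
  2P = O

ord(P) = 2


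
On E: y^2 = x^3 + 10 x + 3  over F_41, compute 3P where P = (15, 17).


k = 3 = 11_2 (binary, LSB first: 11)
Double-and-add from P = (15, 17):
  bit 0 = 1: acc = O + (15, 17) = (15, 17)
  bit 1 = 1: acc = (15, 17) + (29, 0) = (15, 24)

3P = (15, 24)


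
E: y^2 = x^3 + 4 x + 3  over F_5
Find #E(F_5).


For each x in F_5, count y with y^2 = x^3 + 4 x + 3 mod 5:
  x = 2: RHS = 4, y in [2, 3]  -> 2 point(s)
Affine points: 2. Add the point at infinity: total = 3.

#E(F_5) = 3


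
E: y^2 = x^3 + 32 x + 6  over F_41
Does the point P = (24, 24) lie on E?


Check whether y^2 = x^3 + 32 x + 6 (mod 41) for (x, y) = (24, 24).
LHS: y^2 = 24^2 mod 41 = 2
RHS: x^3 + 32 x + 6 = 24^3 + 32*24 + 6 mod 41 = 2
LHS = RHS

Yes, on the curve


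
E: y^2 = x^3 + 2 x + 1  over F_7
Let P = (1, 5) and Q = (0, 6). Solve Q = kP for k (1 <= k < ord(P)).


Enumerate multiples of P until we hit Q = (0, 6):
  1P = (1, 5)
  2P = (0, 6)
Match found at i = 2.

k = 2


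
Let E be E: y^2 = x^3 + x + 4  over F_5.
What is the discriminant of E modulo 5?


4 a^3 + 27 b^2 = 4*1^3 + 27*4^2 = 4 + 432 = 436
Delta = -16 * (436) = -6976
Delta mod 5 = 4

Delta = 4 (mod 5)


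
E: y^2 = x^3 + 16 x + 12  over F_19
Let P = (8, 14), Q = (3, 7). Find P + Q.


P != Q, so use the chord formula.
s = (y2 - y1) / (x2 - x1) = (12) / (14) mod 19 = 9
x3 = s^2 - x1 - x2 mod 19 = 9^2 - 8 - 3 = 13
y3 = s (x1 - x3) - y1 mod 19 = 9 * (8 - 13) - 14 = 17

P + Q = (13, 17)


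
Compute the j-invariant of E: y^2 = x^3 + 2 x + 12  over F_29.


Delta = -16(4 a^3 + 27 b^2) mod 29 = 7
-1728 * (4 a)^3 = -1728 * (4*2)^3 mod 29 = 25
j = 25 * 7^(-1) mod 29 = 16

j = 16 (mod 29)


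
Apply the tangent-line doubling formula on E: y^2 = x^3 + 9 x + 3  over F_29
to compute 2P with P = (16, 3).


Doubling: s = (3 x1^2 + a) / (2 y1)
s = (3*16^2 + 9) / (2*3) mod 29 = 28
x3 = s^2 - 2 x1 mod 29 = 28^2 - 2*16 = 27
y3 = s (x1 - x3) - y1 mod 29 = 28 * (16 - 27) - 3 = 8

2P = (27, 8)


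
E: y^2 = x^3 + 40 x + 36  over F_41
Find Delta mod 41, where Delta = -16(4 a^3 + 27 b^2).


4 a^3 + 27 b^2 = 4*40^3 + 27*36^2 = 256000 + 34992 = 290992
Delta = -16 * (290992) = -4655872
Delta mod 41 = 6

Delta = 6 (mod 41)


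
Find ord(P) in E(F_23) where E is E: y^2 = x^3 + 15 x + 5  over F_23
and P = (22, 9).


Compute successive multiples of P until we hit O:
  1P = (22, 9)
  2P = (3, 10)
  3P = (11, 11)
  4P = (6, 9)
  5P = (18, 14)
  6P = (9, 15)
  7P = (8, 4)
  8P = (20, 18)
  ... (continuing to 23P)
  23P = O

ord(P) = 23


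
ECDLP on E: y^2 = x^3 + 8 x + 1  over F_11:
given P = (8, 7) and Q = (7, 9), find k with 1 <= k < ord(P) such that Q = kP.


Enumerate multiples of P until we hit Q = (7, 9):
  1P = (8, 7)
  2P = (4, 3)
  3P = (0, 1)
  4P = (7, 2)
  5P = (10, 5)
  6P = (5, 1)
  7P = (2, 5)
  8P = (6, 1)
  9P = (6, 10)
  10P = (2, 6)
  11P = (5, 10)
  12P = (10, 6)
  13P = (7, 9)
Match found at i = 13.

k = 13


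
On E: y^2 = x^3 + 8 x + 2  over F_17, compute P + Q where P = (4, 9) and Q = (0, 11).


P != Q, so use the chord formula.
s = (y2 - y1) / (x2 - x1) = (2) / (13) mod 17 = 8
x3 = s^2 - x1 - x2 mod 17 = 8^2 - 4 - 0 = 9
y3 = s (x1 - x3) - y1 mod 17 = 8 * (4 - 9) - 9 = 2

P + Q = (9, 2)


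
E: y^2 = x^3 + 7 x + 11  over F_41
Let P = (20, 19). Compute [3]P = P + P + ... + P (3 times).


k = 3 = 11_2 (binary, LSB first: 11)
Double-and-add from P = (20, 19):
  bit 0 = 1: acc = O + (20, 19) = (20, 19)
  bit 1 = 1: acc = (20, 19) + (37, 1) = (23, 30)

3P = (23, 30)


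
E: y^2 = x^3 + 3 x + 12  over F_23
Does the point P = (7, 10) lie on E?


Check whether y^2 = x^3 + 3 x + 12 (mod 23) for (x, y) = (7, 10).
LHS: y^2 = 10^2 mod 23 = 8
RHS: x^3 + 3 x + 12 = 7^3 + 3*7 + 12 mod 23 = 8
LHS = RHS

Yes, on the curve


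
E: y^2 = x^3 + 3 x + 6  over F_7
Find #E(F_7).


For each x in F_7, count y with y^2 = x^3 + 3 x + 6 mod 7:
  x = 3: RHS = 0, y in [0]  -> 1 point(s)
  x = 6: RHS = 2, y in [3, 4]  -> 2 point(s)
Affine points: 3. Add the point at infinity: total = 4.

#E(F_7) = 4


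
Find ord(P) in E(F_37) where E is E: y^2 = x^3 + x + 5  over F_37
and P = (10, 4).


Compute successive multiples of P until we hit O:
  1P = (10, 4)
  2P = (33, 14)
  3P = (30, 5)
  4P = (18, 3)
  5P = (20, 25)
  6P = (14, 32)
  7P = (25, 2)
  8P = (28, 28)
  ... (continuing to 19P)
  19P = O

ord(P) = 19


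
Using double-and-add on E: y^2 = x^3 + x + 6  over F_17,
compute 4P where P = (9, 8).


k = 4 = 100_2 (binary, LSB first: 001)
Double-and-add from P = (9, 8):
  bit 0 = 0: acc unchanged = O
  bit 1 = 0: acc unchanged = O
  bit 2 = 1: acc = O + (7, 4) = (7, 4)

4P = (7, 4)


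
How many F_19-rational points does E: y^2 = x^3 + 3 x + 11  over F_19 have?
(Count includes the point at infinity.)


For each x in F_19, count y with y^2 = x^3 + 3 x + 11 mod 19:
  x = 0: RHS = 11, y in [7, 12]  -> 2 point(s)
  x = 2: RHS = 6, y in [5, 14]  -> 2 point(s)
  x = 3: RHS = 9, y in [3, 16]  -> 2 point(s)
  x = 4: RHS = 11, y in [7, 12]  -> 2 point(s)
  x = 6: RHS = 17, y in [6, 13]  -> 2 point(s)
  x = 9: RHS = 7, y in [8, 11]  -> 2 point(s)
  x = 11: RHS = 7, y in [8, 11]  -> 2 point(s)
  x = 13: RHS = 5, y in [9, 10]  -> 2 point(s)
  x = 14: RHS = 4, y in [2, 17]  -> 2 point(s)
  x = 15: RHS = 11, y in [7, 12]  -> 2 point(s)
  x = 17: RHS = 16, y in [4, 15]  -> 2 point(s)
  x = 18: RHS = 7, y in [8, 11]  -> 2 point(s)
Affine points: 24. Add the point at infinity: total = 25.

#E(F_19) = 25


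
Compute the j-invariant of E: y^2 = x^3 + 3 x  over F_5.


Delta = -16(4 a^3 + 27 b^2) mod 5 = 2
-1728 * (4 a)^3 = -1728 * (4*3)^3 mod 5 = 1
j = 1 * 2^(-1) mod 5 = 3

j = 3 (mod 5)


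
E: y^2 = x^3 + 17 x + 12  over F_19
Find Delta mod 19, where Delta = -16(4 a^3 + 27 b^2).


4 a^3 + 27 b^2 = 4*17^3 + 27*12^2 = 19652 + 3888 = 23540
Delta = -16 * (23540) = -376640
Delta mod 19 = 16

Delta = 16 (mod 19)


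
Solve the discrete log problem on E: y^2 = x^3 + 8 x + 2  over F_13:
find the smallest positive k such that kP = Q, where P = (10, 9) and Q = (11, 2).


Enumerate multiples of P until we hit Q = (11, 2):
  1P = (10, 9)
  2P = (3, 1)
  3P = (9, 7)
  4P = (11, 2)
Match found at i = 4.

k = 4


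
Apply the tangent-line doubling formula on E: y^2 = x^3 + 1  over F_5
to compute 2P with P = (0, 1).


Doubling: s = (3 x1^2 + a) / (2 y1)
s = (3*0^2 + 0) / (2*1) mod 5 = 0
x3 = s^2 - 2 x1 mod 5 = 0^2 - 2*0 = 0
y3 = s (x1 - x3) - y1 mod 5 = 0 * (0 - 0) - 1 = 4

2P = (0, 4)


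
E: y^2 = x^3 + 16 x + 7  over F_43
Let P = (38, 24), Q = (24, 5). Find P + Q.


P != Q, so use the chord formula.
s = (y2 - y1) / (x2 - x1) = (24) / (29) mod 43 = 29
x3 = s^2 - x1 - x2 mod 43 = 29^2 - 38 - 24 = 5
y3 = s (x1 - x3) - y1 mod 43 = 29 * (38 - 5) - 24 = 30

P + Q = (5, 30)


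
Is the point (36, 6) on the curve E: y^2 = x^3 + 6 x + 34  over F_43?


Check whether y^2 = x^3 + 6 x + 34 (mod 43) for (x, y) = (36, 6).
LHS: y^2 = 6^2 mod 43 = 36
RHS: x^3 + 6 x + 34 = 36^3 + 6*36 + 34 mod 43 = 36
LHS = RHS

Yes, on the curve


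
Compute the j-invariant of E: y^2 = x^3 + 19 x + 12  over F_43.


Delta = -16(4 a^3 + 27 b^2) mod 43 = 24
-1728 * (4 a)^3 = -1728 * (4*19)^3 mod 43 = 2
j = 2 * 24^(-1) mod 43 = 18

j = 18 (mod 43)


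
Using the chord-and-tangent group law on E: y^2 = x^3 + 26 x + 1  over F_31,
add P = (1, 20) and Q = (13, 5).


P != Q, so use the chord formula.
s = (y2 - y1) / (x2 - x1) = (16) / (12) mod 31 = 22
x3 = s^2 - x1 - x2 mod 31 = 22^2 - 1 - 13 = 5
y3 = s (x1 - x3) - y1 mod 31 = 22 * (1 - 5) - 20 = 16

P + Q = (5, 16)


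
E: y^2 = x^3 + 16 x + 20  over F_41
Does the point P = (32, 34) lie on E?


Check whether y^2 = x^3 + 16 x + 20 (mod 41) for (x, y) = (32, 34).
LHS: y^2 = 34^2 mod 41 = 8
RHS: x^3 + 16 x + 20 = 32^3 + 16*32 + 20 mod 41 = 8
LHS = RHS

Yes, on the curve


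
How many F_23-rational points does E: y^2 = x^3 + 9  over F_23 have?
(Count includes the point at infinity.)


For each x in F_23, count y with y^2 = x^3 + 0 x + 9 mod 23:
  x = 0: RHS = 9, y in [3, 20]  -> 2 point(s)
  x = 3: RHS = 13, y in [6, 17]  -> 2 point(s)
  x = 4: RHS = 4, y in [2, 21]  -> 2 point(s)
  x = 6: RHS = 18, y in [8, 15]  -> 2 point(s)
  x = 9: RHS = 2, y in [5, 18]  -> 2 point(s)
  x = 11: RHS = 6, y in [11, 12]  -> 2 point(s)
  x = 12: RHS = 12, y in [9, 14]  -> 2 point(s)
  x = 14: RHS = 16, y in [4, 19]  -> 2 point(s)
  x = 15: RHS = 3, y in [7, 16]  -> 2 point(s)
  x = 17: RHS = 0, y in [0]  -> 1 point(s)
  x = 21: RHS = 1, y in [1, 22]  -> 2 point(s)
  x = 22: RHS = 8, y in [10, 13]  -> 2 point(s)
Affine points: 23. Add the point at infinity: total = 24.

#E(F_23) = 24


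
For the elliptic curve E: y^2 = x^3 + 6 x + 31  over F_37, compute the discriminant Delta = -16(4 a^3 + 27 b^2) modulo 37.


4 a^3 + 27 b^2 = 4*6^3 + 27*31^2 = 864 + 25947 = 26811
Delta = -16 * (26811) = -428976
Delta mod 37 = 2

Delta = 2 (mod 37)


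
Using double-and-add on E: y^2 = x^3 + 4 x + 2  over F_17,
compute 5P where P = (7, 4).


k = 5 = 101_2 (binary, LSB first: 101)
Double-and-add from P = (7, 4):
  bit 0 = 1: acc = O + (7, 4) = (7, 4)
  bit 1 = 0: acc unchanged = (7, 4)
  bit 2 = 1: acc = (7, 4) + (9, 6) = (2, 1)

5P = (2, 1)


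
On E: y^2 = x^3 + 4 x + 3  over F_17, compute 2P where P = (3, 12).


Doubling: s = (3 x1^2 + a) / (2 y1)
s = (3*3^2 + 4) / (2*12) mod 17 = 2
x3 = s^2 - 2 x1 mod 17 = 2^2 - 2*3 = 15
y3 = s (x1 - x3) - y1 mod 17 = 2 * (3 - 15) - 12 = 15

2P = (15, 15)


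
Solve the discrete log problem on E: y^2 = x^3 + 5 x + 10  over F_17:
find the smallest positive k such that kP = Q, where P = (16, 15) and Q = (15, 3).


Enumerate multiples of P until we hit Q = (15, 3):
  1P = (16, 15)
  2P = (6, 16)
  3P = (3, 16)
  4P = (14, 11)
  5P = (8, 1)
  6P = (12, 9)
  7P = (4, 3)
  8P = (15, 3)
Match found at i = 8.

k = 8


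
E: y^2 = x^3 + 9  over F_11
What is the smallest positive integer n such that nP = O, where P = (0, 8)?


Compute successive multiples of P until we hit O:
  1P = (0, 8)
  2P = (0, 3)
  3P = O

ord(P) = 3


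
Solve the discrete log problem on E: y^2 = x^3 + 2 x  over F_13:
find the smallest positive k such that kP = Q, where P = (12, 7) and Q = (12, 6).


Enumerate multiples of P until we hit Q = (12, 6):
  1P = (12, 7)
  2P = (1, 9)
  3P = (1, 4)
  4P = (12, 6)
Match found at i = 4.

k = 4


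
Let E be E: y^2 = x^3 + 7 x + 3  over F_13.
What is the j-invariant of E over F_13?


Delta = -16(4 a^3 + 27 b^2) mod 13 = 4
-1728 * (4 a)^3 = -1728 * (4*7)^3 mod 13 = 8
j = 8 * 4^(-1) mod 13 = 2

j = 2 (mod 13)


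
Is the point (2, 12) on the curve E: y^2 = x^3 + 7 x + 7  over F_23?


Check whether y^2 = x^3 + 7 x + 7 (mod 23) for (x, y) = (2, 12).
LHS: y^2 = 12^2 mod 23 = 6
RHS: x^3 + 7 x + 7 = 2^3 + 7*2 + 7 mod 23 = 6
LHS = RHS

Yes, on the curve


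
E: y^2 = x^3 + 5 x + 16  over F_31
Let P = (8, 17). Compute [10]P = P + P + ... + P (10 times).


k = 10 = 1010_2 (binary, LSB first: 0101)
Double-and-add from P = (8, 17):
  bit 0 = 0: acc unchanged = O
  bit 1 = 1: acc = O + (25, 24) = (25, 24)
  bit 2 = 0: acc unchanged = (25, 24)
  bit 3 = 1: acc = (25, 24) + (30, 14) = (11, 10)

10P = (11, 10)


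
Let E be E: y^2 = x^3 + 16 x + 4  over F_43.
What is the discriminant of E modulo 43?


4 a^3 + 27 b^2 = 4*16^3 + 27*4^2 = 16384 + 432 = 16816
Delta = -16 * (16816) = -269056
Delta mod 43 = 38

Delta = 38 (mod 43)


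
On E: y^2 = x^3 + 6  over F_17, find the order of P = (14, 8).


Compute successive multiples of P until we hit O:
  1P = (14, 8)
  2P = (4, 11)
  3P = (3, 4)
  4P = (8, 5)
  5P = (8, 12)
  6P = (3, 13)
  7P = (4, 6)
  8P = (14, 9)
  ... (continuing to 9P)
  9P = O

ord(P) = 9


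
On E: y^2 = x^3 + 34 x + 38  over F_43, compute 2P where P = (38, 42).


Doubling: s = (3 x1^2 + a) / (2 y1)
s = (3*38^2 + 34) / (2*42) mod 43 = 10
x3 = s^2 - 2 x1 mod 43 = 10^2 - 2*38 = 24
y3 = s (x1 - x3) - y1 mod 43 = 10 * (38 - 24) - 42 = 12

2P = (24, 12)


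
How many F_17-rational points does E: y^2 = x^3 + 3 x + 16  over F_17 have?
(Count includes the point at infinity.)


For each x in F_17, count y with y^2 = x^3 + 3 x + 16 mod 17:
  x = 0: RHS = 16, y in [4, 13]  -> 2 point(s)
  x = 2: RHS = 13, y in [8, 9]  -> 2 point(s)
  x = 3: RHS = 1, y in [1, 16]  -> 2 point(s)
  x = 8: RHS = 8, y in [5, 12]  -> 2 point(s)
  x = 10: RHS = 9, y in [3, 14]  -> 2 point(s)
  x = 13: RHS = 8, y in [5, 12]  -> 2 point(s)
  x = 15: RHS = 2, y in [6, 11]  -> 2 point(s)
Affine points: 14. Add the point at infinity: total = 15.

#E(F_17) = 15


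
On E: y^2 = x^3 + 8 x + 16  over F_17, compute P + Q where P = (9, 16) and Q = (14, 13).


P != Q, so use the chord formula.
s = (y2 - y1) / (x2 - x1) = (14) / (5) mod 17 = 13
x3 = s^2 - x1 - x2 mod 17 = 13^2 - 9 - 14 = 10
y3 = s (x1 - x3) - y1 mod 17 = 13 * (9 - 10) - 16 = 5

P + Q = (10, 5)


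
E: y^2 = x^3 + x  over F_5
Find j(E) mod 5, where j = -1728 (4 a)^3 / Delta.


Delta = -16(4 a^3 + 27 b^2) mod 5 = 1
-1728 * (4 a)^3 = -1728 * (4*1)^3 mod 5 = 3
j = 3 * 1^(-1) mod 5 = 3

j = 3 (mod 5)


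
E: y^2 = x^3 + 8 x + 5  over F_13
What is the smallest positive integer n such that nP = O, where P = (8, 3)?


Compute successive multiples of P until we hit O:
  1P = (8, 3)
  2P = (6, 3)
  3P = (12, 10)
  4P = (5, 12)
  5P = (9, 0)
  6P = (5, 1)
  7P = (12, 3)
  8P = (6, 10)
  ... (continuing to 10P)
  10P = O

ord(P) = 10


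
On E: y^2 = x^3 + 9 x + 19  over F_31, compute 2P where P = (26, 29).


Doubling: s = (3 x1^2 + a) / (2 y1)
s = (3*26^2 + 9) / (2*29) mod 31 = 10
x3 = s^2 - 2 x1 mod 31 = 10^2 - 2*26 = 17
y3 = s (x1 - x3) - y1 mod 31 = 10 * (26 - 17) - 29 = 30

2P = (17, 30)


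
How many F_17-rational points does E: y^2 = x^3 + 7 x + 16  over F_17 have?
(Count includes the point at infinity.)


For each x in F_17, count y with y^2 = x^3 + 7 x + 16 mod 17:
  x = 0: RHS = 16, y in [4, 13]  -> 2 point(s)
  x = 2: RHS = 4, y in [2, 15]  -> 2 point(s)
  x = 3: RHS = 13, y in [8, 9]  -> 2 point(s)
  x = 6: RHS = 2, y in [6, 11]  -> 2 point(s)
  x = 7: RHS = 0, y in [0]  -> 1 point(s)
  x = 9: RHS = 9, y in [3, 14]  -> 2 point(s)
  x = 10: RHS = 15, y in [7, 10]  -> 2 point(s)
  x = 11: RHS = 13, y in [8, 9]  -> 2 point(s)
  x = 12: RHS = 9, y in [3, 14]  -> 2 point(s)
  x = 13: RHS = 9, y in [3, 14]  -> 2 point(s)
  x = 14: RHS = 2, y in [6, 11]  -> 2 point(s)
  x = 16: RHS = 8, y in [5, 12]  -> 2 point(s)
Affine points: 23. Add the point at infinity: total = 24.

#E(F_17) = 24


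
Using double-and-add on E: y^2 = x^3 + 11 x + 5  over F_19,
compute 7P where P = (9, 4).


k = 7 = 111_2 (binary, LSB first: 111)
Double-and-add from P = (9, 4):
  bit 0 = 1: acc = O + (9, 4) = (9, 4)
  bit 1 = 1: acc = (9, 4) + (8, 4) = (2, 15)
  bit 2 = 1: acc = (2, 15) + (0, 9) = (7, 8)

7P = (7, 8)


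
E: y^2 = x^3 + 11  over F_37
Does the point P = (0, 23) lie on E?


Check whether y^2 = x^3 + 0 x + 11 (mod 37) for (x, y) = (0, 23).
LHS: y^2 = 23^2 mod 37 = 11
RHS: x^3 + 0 x + 11 = 0^3 + 0*0 + 11 mod 37 = 11
LHS = RHS

Yes, on the curve


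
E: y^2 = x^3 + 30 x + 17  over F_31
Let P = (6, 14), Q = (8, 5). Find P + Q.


P != Q, so use the chord formula.
s = (y2 - y1) / (x2 - x1) = (22) / (2) mod 31 = 11
x3 = s^2 - x1 - x2 mod 31 = 11^2 - 6 - 8 = 14
y3 = s (x1 - x3) - y1 mod 31 = 11 * (6 - 14) - 14 = 22

P + Q = (14, 22)


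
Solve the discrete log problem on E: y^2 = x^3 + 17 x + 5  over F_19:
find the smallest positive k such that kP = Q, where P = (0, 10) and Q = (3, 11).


Enumerate multiples of P until we hit Q = (3, 11):
  1P = (0, 10)
  2P = (4, 17)
  3P = (5, 5)
  4P = (15, 5)
  5P = (2, 16)
  6P = (7, 7)
  7P = (18, 14)
  8P = (17, 1)
  9P = (8, 11)
  10P = (3, 11)
Match found at i = 10.

k = 10


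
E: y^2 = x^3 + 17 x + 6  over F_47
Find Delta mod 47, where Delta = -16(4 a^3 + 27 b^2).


4 a^3 + 27 b^2 = 4*17^3 + 27*6^2 = 19652 + 972 = 20624
Delta = -16 * (20624) = -329984
Delta mod 47 = 3

Delta = 3 (mod 47)


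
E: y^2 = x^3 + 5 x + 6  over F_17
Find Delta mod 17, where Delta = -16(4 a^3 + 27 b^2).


4 a^3 + 27 b^2 = 4*5^3 + 27*6^2 = 500 + 972 = 1472
Delta = -16 * (1472) = -23552
Delta mod 17 = 10

Delta = 10 (mod 17)


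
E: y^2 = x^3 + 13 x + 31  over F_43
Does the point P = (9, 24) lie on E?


Check whether y^2 = x^3 + 13 x + 31 (mod 43) for (x, y) = (9, 24).
LHS: y^2 = 24^2 mod 43 = 17
RHS: x^3 + 13 x + 31 = 9^3 + 13*9 + 31 mod 43 = 17
LHS = RHS

Yes, on the curve


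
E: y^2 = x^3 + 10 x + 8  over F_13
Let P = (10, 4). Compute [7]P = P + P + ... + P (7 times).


k = 7 = 111_2 (binary, LSB first: 111)
Double-and-add from P = (10, 4):
  bit 0 = 1: acc = O + (10, 4) = (10, 4)
  bit 1 = 1: acc = (10, 4) + (2, 7) = (5, 12)
  bit 2 = 1: acc = (5, 12) + (12, 7) = (5, 1)

7P = (5, 1)


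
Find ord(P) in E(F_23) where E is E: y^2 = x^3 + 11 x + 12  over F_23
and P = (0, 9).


Compute successive multiples of P until we hit O:
  1P = (0, 9)
  2P = (3, 16)
  3P = (5, 10)
  4P = (7, 8)
  5P = (1, 1)
  6P = (17, 12)
  7P = (12, 20)
  8P = (12, 3)
  ... (continuing to 15P)
  15P = O

ord(P) = 15


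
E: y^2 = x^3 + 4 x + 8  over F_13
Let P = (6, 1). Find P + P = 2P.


Doubling: s = (3 x1^2 + a) / (2 y1)
s = (3*6^2 + 4) / (2*1) mod 13 = 4
x3 = s^2 - 2 x1 mod 13 = 4^2 - 2*6 = 4
y3 = s (x1 - x3) - y1 mod 13 = 4 * (6 - 4) - 1 = 7

2P = (4, 7)


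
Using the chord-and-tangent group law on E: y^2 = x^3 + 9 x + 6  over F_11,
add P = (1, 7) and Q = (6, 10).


P != Q, so use the chord formula.
s = (y2 - y1) / (x2 - x1) = (3) / (5) mod 11 = 5
x3 = s^2 - x1 - x2 mod 11 = 5^2 - 1 - 6 = 7
y3 = s (x1 - x3) - y1 mod 11 = 5 * (1 - 7) - 7 = 7

P + Q = (7, 7)


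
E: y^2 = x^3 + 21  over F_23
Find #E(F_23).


For each x in F_23, count y with y^2 = x^3 + 0 x + 21 mod 23:
  x = 2: RHS = 6, y in [11, 12]  -> 2 point(s)
  x = 3: RHS = 2, y in [5, 18]  -> 2 point(s)
  x = 4: RHS = 16, y in [4, 19]  -> 2 point(s)
  x = 5: RHS = 8, y in [10, 13]  -> 2 point(s)
  x = 8: RHS = 4, y in [2, 21]  -> 2 point(s)
  x = 10: RHS = 9, y in [3, 20]  -> 2 point(s)
  x = 11: RHS = 18, y in [8, 15]  -> 2 point(s)
  x = 12: RHS = 1, y in [1, 22]  -> 2 point(s)
  x = 16: RHS = 0, y in [0]  -> 1 point(s)
  x = 17: RHS = 12, y in [9, 14]  -> 2 point(s)
  x = 19: RHS = 3, y in [7, 16]  -> 2 point(s)
  x = 21: RHS = 13, y in [6, 17]  -> 2 point(s)
Affine points: 23. Add the point at infinity: total = 24.

#E(F_23) = 24


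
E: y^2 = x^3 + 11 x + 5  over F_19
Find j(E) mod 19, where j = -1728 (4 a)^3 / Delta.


Delta = -16(4 a^3 + 27 b^2) mod 19 = 4
-1728 * (4 a)^3 = -1728 * (4*11)^3 mod 19 = 7
j = 7 * 4^(-1) mod 19 = 16

j = 16 (mod 19)


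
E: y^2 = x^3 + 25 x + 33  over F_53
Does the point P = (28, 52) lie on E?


Check whether y^2 = x^3 + 25 x + 33 (mod 53) for (x, y) = (28, 52).
LHS: y^2 = 52^2 mod 53 = 1
RHS: x^3 + 25 x + 33 = 28^3 + 25*28 + 33 mod 53 = 1
LHS = RHS

Yes, on the curve


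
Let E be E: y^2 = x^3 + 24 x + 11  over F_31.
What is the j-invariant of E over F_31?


Delta = -16(4 a^3 + 27 b^2) mod 31 = 29
-1728 * (4 a)^3 = -1728 * (4*24)^3 mod 31 = 30
j = 30 * 29^(-1) mod 31 = 16

j = 16 (mod 31)


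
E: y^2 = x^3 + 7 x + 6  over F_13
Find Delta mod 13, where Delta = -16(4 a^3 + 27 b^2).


4 a^3 + 27 b^2 = 4*7^3 + 27*6^2 = 1372 + 972 = 2344
Delta = -16 * (2344) = -37504
Delta mod 13 = 1

Delta = 1 (mod 13)


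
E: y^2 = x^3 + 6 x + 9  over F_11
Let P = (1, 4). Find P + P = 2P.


Doubling: s = (3 x1^2 + a) / (2 y1)
s = (3*1^2 + 6) / (2*4) mod 11 = 8
x3 = s^2 - 2 x1 mod 11 = 8^2 - 2*1 = 7
y3 = s (x1 - x3) - y1 mod 11 = 8 * (1 - 7) - 4 = 3

2P = (7, 3)


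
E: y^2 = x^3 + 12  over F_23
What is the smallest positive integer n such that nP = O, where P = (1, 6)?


Compute successive multiples of P until we hit O:
  1P = (1, 6)
  2P = (11, 3)
  3P = (15, 12)
  4P = (10, 0)
  5P = (15, 11)
  6P = (11, 20)
  7P = (1, 17)
  8P = O

ord(P) = 8


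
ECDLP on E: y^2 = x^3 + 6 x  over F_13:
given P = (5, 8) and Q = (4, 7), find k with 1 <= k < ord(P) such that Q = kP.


Enumerate multiples of P until we hit Q = (4, 7):
  1P = (5, 8)
  2P = (4, 6)
  3P = (8, 12)
  4P = (9, 4)
  5P = (0, 0)
  6P = (9, 9)
  7P = (8, 1)
  8P = (4, 7)
Match found at i = 8.

k = 8


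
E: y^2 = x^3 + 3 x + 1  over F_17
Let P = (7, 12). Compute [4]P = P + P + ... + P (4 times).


k = 4 = 100_2 (binary, LSB first: 001)
Double-and-add from P = (7, 12):
  bit 0 = 0: acc unchanged = O
  bit 1 = 0: acc unchanged = O
  bit 2 = 1: acc = O + (7, 12) = (7, 12)

4P = (7, 12)


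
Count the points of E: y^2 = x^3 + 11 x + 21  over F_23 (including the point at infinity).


For each x in F_23, count y with y^2 = x^3 + 11 x + 21 mod 23:
  x = 3: RHS = 12, y in [9, 14]  -> 2 point(s)
  x = 6: RHS = 4, y in [2, 21]  -> 2 point(s)
  x = 7: RHS = 4, y in [2, 21]  -> 2 point(s)
  x = 8: RHS = 0, y in [0]  -> 1 point(s)
  x = 10: RHS = 4, y in [2, 21]  -> 2 point(s)
  x = 11: RHS = 1, y in [1, 22]  -> 2 point(s)
  x = 12: RHS = 18, y in [8, 15]  -> 2 point(s)
  x = 18: RHS = 2, y in [5, 18]  -> 2 point(s)
  x = 22: RHS = 9, y in [3, 20]  -> 2 point(s)
Affine points: 17. Add the point at infinity: total = 18.

#E(F_23) = 18


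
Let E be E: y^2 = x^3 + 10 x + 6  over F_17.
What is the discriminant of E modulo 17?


4 a^3 + 27 b^2 = 4*10^3 + 27*6^2 = 4000 + 972 = 4972
Delta = -16 * (4972) = -79552
Delta mod 17 = 8

Delta = 8 (mod 17)


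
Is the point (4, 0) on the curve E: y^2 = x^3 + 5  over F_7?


Check whether y^2 = x^3 + 0 x + 5 (mod 7) for (x, y) = (4, 0).
LHS: y^2 = 0^2 mod 7 = 0
RHS: x^3 + 0 x + 5 = 4^3 + 0*4 + 5 mod 7 = 6
LHS != RHS

No, not on the curve


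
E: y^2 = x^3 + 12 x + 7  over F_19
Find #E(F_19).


For each x in F_19, count y with y^2 = x^3 + 12 x + 7 mod 19:
  x = 0: RHS = 7, y in [8, 11]  -> 2 point(s)
  x = 1: RHS = 1, y in [1, 18]  -> 2 point(s)
  x = 2: RHS = 1, y in [1, 18]  -> 2 point(s)
  x = 4: RHS = 5, y in [9, 10]  -> 2 point(s)
  x = 7: RHS = 16, y in [4, 15]  -> 2 point(s)
  x = 8: RHS = 7, y in [8, 11]  -> 2 point(s)
  x = 10: RHS = 6, y in [5, 14]  -> 2 point(s)
  x = 11: RHS = 7, y in [8, 11]  -> 2 point(s)
  x = 12: RHS = 17, y in [6, 13]  -> 2 point(s)
  x = 13: RHS = 4, y in [2, 17]  -> 2 point(s)
  x = 15: RHS = 9, y in [3, 16]  -> 2 point(s)
  x = 16: RHS = 1, y in [1, 18]  -> 2 point(s)
Affine points: 24. Add the point at infinity: total = 25.

#E(F_19) = 25


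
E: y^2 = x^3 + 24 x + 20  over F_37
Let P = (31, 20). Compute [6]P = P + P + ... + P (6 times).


k = 6 = 110_2 (binary, LSB first: 011)
Double-and-add from P = (31, 20):
  bit 0 = 0: acc unchanged = O
  bit 1 = 1: acc = O + (24, 29) = (24, 29)
  bit 2 = 1: acc = (24, 29) + (19, 34) = (32, 16)

6P = (32, 16)


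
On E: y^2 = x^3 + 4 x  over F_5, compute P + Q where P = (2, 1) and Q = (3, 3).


P != Q, so use the chord formula.
s = (y2 - y1) / (x2 - x1) = (2) / (1) mod 5 = 2
x3 = s^2 - x1 - x2 mod 5 = 2^2 - 2 - 3 = 4
y3 = s (x1 - x3) - y1 mod 5 = 2 * (2 - 4) - 1 = 0

P + Q = (4, 0)


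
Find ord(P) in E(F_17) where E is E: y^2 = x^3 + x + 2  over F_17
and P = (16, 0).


Compute successive multiples of P until we hit O:
  1P = (16, 0)
  2P = O

ord(P) = 2


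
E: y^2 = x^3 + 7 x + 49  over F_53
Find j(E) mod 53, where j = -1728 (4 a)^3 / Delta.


Delta = -16(4 a^3 + 27 b^2) mod 53 = 21
-1728 * (4 a)^3 = -1728 * (4*7)^3 mod 53 = 51
j = 51 * 21^(-1) mod 53 = 10

j = 10 (mod 53)


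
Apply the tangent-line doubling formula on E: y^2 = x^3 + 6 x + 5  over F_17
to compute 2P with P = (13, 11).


Doubling: s = (3 x1^2 + a) / (2 y1)
s = (3*13^2 + 6) / (2*11) mod 17 = 4
x3 = s^2 - 2 x1 mod 17 = 4^2 - 2*13 = 7
y3 = s (x1 - x3) - y1 mod 17 = 4 * (13 - 7) - 11 = 13

2P = (7, 13)


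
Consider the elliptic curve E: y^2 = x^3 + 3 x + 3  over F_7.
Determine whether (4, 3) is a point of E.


Check whether y^2 = x^3 + 3 x + 3 (mod 7) for (x, y) = (4, 3).
LHS: y^2 = 3^2 mod 7 = 2
RHS: x^3 + 3 x + 3 = 4^3 + 3*4 + 3 mod 7 = 2
LHS = RHS

Yes, on the curve


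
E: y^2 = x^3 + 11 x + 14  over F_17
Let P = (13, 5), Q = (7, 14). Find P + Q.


P != Q, so use the chord formula.
s = (y2 - y1) / (x2 - x1) = (9) / (11) mod 17 = 7
x3 = s^2 - x1 - x2 mod 17 = 7^2 - 13 - 7 = 12
y3 = s (x1 - x3) - y1 mod 17 = 7 * (13 - 12) - 5 = 2

P + Q = (12, 2)


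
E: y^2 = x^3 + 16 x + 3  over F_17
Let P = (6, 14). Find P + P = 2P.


Doubling: s = (3 x1^2 + a) / (2 y1)
s = (3*6^2 + 16) / (2*14) mod 17 = 2
x3 = s^2 - 2 x1 mod 17 = 2^2 - 2*6 = 9
y3 = s (x1 - x3) - y1 mod 17 = 2 * (6 - 9) - 14 = 14

2P = (9, 14)


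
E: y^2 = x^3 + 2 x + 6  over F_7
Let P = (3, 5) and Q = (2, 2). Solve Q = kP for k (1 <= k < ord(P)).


Enumerate multiples of P until we hit Q = (2, 2):
  1P = (3, 5)
  2P = (5, 6)
  3P = (1, 3)
  4P = (4, 1)
  5P = (2, 5)
  6P = (2, 2)
Match found at i = 6.

k = 6


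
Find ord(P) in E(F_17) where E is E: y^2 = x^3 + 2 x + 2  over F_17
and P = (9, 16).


Compute successive multiples of P until we hit O:
  1P = (9, 16)
  2P = (7, 11)
  3P = (3, 16)
  4P = (5, 1)
  5P = (16, 13)
  6P = (13, 10)
  7P = (10, 11)
  8P = (6, 3)
  ... (continuing to 19P)
  19P = O

ord(P) = 19


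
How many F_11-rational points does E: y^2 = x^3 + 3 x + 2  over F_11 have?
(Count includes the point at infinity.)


For each x in F_11, count y with y^2 = x^3 + 3 x + 2 mod 11:
  x = 2: RHS = 5, y in [4, 7]  -> 2 point(s)
  x = 3: RHS = 5, y in [4, 7]  -> 2 point(s)
  x = 4: RHS = 1, y in [1, 10]  -> 2 point(s)
  x = 6: RHS = 5, y in [4, 7]  -> 2 point(s)
  x = 7: RHS = 3, y in [5, 6]  -> 2 point(s)
  x = 10: RHS = 9, y in [3, 8]  -> 2 point(s)
Affine points: 12. Add the point at infinity: total = 13.

#E(F_11) = 13


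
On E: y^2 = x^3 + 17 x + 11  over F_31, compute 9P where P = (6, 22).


k = 9 = 1001_2 (binary, LSB first: 1001)
Double-and-add from P = (6, 22):
  bit 0 = 1: acc = O + (6, 22) = (6, 22)
  bit 1 = 0: acc unchanged = (6, 22)
  bit 2 = 0: acc unchanged = (6, 22)
  bit 3 = 1: acc = (6, 22) + (16, 15) = (16, 16)

9P = (16, 16)


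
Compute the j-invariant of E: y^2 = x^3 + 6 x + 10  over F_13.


Delta = -16(4 a^3 + 27 b^2) mod 13 = 7
-1728 * (4 a)^3 = -1728 * (4*6)^3 mod 13 = 5
j = 5 * 7^(-1) mod 13 = 10

j = 10 (mod 13)


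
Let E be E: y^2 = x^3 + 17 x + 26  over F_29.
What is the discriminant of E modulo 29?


4 a^3 + 27 b^2 = 4*17^3 + 27*26^2 = 19652 + 18252 = 37904
Delta = -16 * (37904) = -606464
Delta mod 29 = 13

Delta = 13 (mod 29)


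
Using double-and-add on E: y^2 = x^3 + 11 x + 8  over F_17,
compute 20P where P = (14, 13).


k = 20 = 10100_2 (binary, LSB first: 00101)
Double-and-add from P = (14, 13):
  bit 0 = 0: acc unchanged = O
  bit 1 = 0: acc unchanged = O
  bit 2 = 1: acc = O + (11, 7) = (11, 7)
  bit 3 = 0: acc unchanged = (11, 7)
  bit 4 = 1: acc = (11, 7) + (12, 7) = (11, 10)

20P = (11, 10)


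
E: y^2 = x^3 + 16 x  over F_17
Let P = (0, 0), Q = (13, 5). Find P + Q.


P != Q, so use the chord formula.
s = (y2 - y1) / (x2 - x1) = (5) / (13) mod 17 = 3
x3 = s^2 - x1 - x2 mod 17 = 3^2 - 0 - 13 = 13
y3 = s (x1 - x3) - y1 mod 17 = 3 * (0 - 13) - 0 = 12

P + Q = (13, 12)


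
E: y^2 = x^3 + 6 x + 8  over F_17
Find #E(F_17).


For each x in F_17, count y with y^2 = x^3 + 6 x + 8 mod 17:
  x = 0: RHS = 8, y in [5, 12]  -> 2 point(s)
  x = 1: RHS = 15, y in [7, 10]  -> 2 point(s)
  x = 3: RHS = 2, y in [6, 11]  -> 2 point(s)
  x = 7: RHS = 2, y in [6, 11]  -> 2 point(s)
  x = 9: RHS = 9, y in [3, 14]  -> 2 point(s)
  x = 16: RHS = 1, y in [1, 16]  -> 2 point(s)
Affine points: 12. Add the point at infinity: total = 13.

#E(F_17) = 13


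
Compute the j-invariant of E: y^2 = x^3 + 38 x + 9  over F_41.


Delta = -16(4 a^3 + 27 b^2) mod 41 = 28
-1728 * (4 a)^3 = -1728 * (4*38)^3 mod 41 = 36
j = 36 * 28^(-1) mod 41 = 13

j = 13 (mod 41)


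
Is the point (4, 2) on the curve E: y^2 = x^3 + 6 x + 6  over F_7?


Check whether y^2 = x^3 + 6 x + 6 (mod 7) for (x, y) = (4, 2).
LHS: y^2 = 2^2 mod 7 = 4
RHS: x^3 + 6 x + 6 = 4^3 + 6*4 + 6 mod 7 = 3
LHS != RHS

No, not on the curve


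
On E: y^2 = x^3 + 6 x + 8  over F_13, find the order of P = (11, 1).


Compute successive multiples of P until we hit O:
  1P = (11, 1)
  2P = (7, 9)
  3P = (12, 1)
  4P = (3, 12)
  5P = (8, 3)
  6P = (6, 0)
  7P = (8, 10)
  8P = (3, 1)
  ... (continuing to 12P)
  12P = O

ord(P) = 12
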